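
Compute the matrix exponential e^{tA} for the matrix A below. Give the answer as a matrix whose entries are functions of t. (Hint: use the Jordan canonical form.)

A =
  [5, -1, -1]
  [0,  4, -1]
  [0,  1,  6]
e^{tA} =
  [exp(5*t), -t*exp(5*t), -t*exp(5*t)]
  [0, -t*exp(5*t) + exp(5*t), -t*exp(5*t)]
  [0, t*exp(5*t), t*exp(5*t) + exp(5*t)]

Strategy: write A = P · J · P⁻¹ where J is a Jordan canonical form, so e^{tA} = P · e^{tJ} · P⁻¹, and e^{tJ} can be computed block-by-block.

A has Jordan form
J =
  [5, 1, 0]
  [0, 5, 0]
  [0, 0, 5]
(up to reordering of blocks).

Per-block formulas:
  For a 1×1 block at λ = 5: exp(t · [5]) = [e^(5t)].
  For a 2×2 Jordan block J_2(5): exp(t · J_2(5)) = e^(5t)·(I + t·N), where N is the 2×2 nilpotent shift.

After assembling e^{tJ} and conjugating by P, we get:

e^{tA} =
  [exp(5*t), -t*exp(5*t), -t*exp(5*t)]
  [0, -t*exp(5*t) + exp(5*t), -t*exp(5*t)]
  [0, t*exp(5*t), t*exp(5*t) + exp(5*t)]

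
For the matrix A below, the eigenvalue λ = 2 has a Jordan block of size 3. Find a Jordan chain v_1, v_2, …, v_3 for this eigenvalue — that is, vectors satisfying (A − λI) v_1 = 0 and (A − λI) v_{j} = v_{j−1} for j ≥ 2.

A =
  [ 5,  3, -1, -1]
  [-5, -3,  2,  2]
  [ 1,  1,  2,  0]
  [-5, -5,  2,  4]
A Jordan chain for λ = 2 of length 3:
v_1 = (-2, 2, -2, 2)ᵀ
v_2 = (3, -5, 1, -5)ᵀ
v_3 = (1, 0, 0, 0)ᵀ

Let N = A − (2)·I. We want v_3 with N^3 v_3 = 0 but N^2 v_3 ≠ 0; then v_{j-1} := N · v_j for j = 3, …, 2.

Pick v_3 = (1, 0, 0, 0)ᵀ.
Then v_2 = N · v_3 = (3, -5, 1, -5)ᵀ.
Then v_1 = N · v_2 = (-2, 2, -2, 2)ᵀ.

Sanity check: (A − (2)·I) v_1 = (0, 0, 0, 0)ᵀ = 0. ✓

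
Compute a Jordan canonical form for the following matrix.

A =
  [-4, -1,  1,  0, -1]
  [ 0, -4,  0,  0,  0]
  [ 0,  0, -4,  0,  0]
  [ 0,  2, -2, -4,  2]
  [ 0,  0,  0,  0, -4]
J_2(-4) ⊕ J_1(-4) ⊕ J_1(-4) ⊕ J_1(-4)

The characteristic polynomial is
  det(x·I − A) = x^5 + 20*x^4 + 160*x^3 + 640*x^2 + 1280*x + 1024 = (x + 4)^5

Eigenvalues and multiplicities (the geometric multiplicity of λ is n − rank(A − λI), which equals the number of Jordan blocks for λ):
  λ = -4: algebraic multiplicity = 5, geometric multiplicity = 4

Determining the block sizes for each eigenvalue:
  λ = -4: 4 blocks summing to 5 forces exactly one block of size 2 and the rest size 1 → block sizes [2, 1, 1, 1]

Assembling the blocks gives a Jordan form
J =
  [-4,  1,  0,  0,  0]
  [ 0, -4,  0,  0,  0]
  [ 0,  0, -4,  0,  0]
  [ 0,  0,  0, -4,  0]
  [ 0,  0,  0,  0, -4]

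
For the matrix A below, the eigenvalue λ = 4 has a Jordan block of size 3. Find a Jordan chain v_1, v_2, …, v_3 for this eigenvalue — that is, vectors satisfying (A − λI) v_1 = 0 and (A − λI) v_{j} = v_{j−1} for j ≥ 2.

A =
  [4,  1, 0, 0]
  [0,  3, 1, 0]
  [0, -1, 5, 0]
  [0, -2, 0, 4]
A Jordan chain for λ = 4 of length 3:
v_1 = (-1, 0, 0, 2)ᵀ
v_2 = (1, -1, -1, -2)ᵀ
v_3 = (0, 1, 0, 0)ᵀ

Let N = A − (4)·I. We want v_3 with N^3 v_3 = 0 but N^2 v_3 ≠ 0; then v_{j-1} := N · v_j for j = 3, …, 2.

Pick v_3 = (0, 1, 0, 0)ᵀ.
Then v_2 = N · v_3 = (1, -1, -1, -2)ᵀ.
Then v_1 = N · v_2 = (-1, 0, 0, 2)ᵀ.

Sanity check: (A − (4)·I) v_1 = (0, 0, 0, 0)ᵀ = 0. ✓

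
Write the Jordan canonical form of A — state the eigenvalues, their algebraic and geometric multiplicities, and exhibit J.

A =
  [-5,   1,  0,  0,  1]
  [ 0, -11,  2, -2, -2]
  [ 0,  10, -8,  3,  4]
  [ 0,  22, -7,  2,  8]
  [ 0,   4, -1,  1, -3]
J_3(-5) ⊕ J_1(-5) ⊕ J_1(-5)

The characteristic polynomial is
  det(x·I − A) = x^5 + 25*x^4 + 250*x^3 + 1250*x^2 + 3125*x + 3125 = (x + 5)^5

Eigenvalues and multiplicities (the geometric multiplicity of λ is n − rank(A − λI), which equals the number of Jordan blocks for λ):
  λ = -5: algebraic multiplicity = 5, geometric multiplicity = 3

Determining the block sizes for each eigenvalue:
  λ = -5: with am = 5 and gm = 3, the partition is not yet determined (e.g. several partitions of 5 into 3 parts exist). Let N = A − (-5)·I. Computing rank(N^1) = 2, rank(N^2) = 1, rank(N^3) = 0; the number of blocks of size ≥ j is rank(N^{j−1}) − rank(N^j), giving [3, 1, 1]. So we have 1 block(s) of size 3, 2 block(s) of size 1 → block sizes [3, 1, 1]

Assembling the blocks gives a Jordan form
J =
  [-5,  1,  0,  0,  0]
  [ 0, -5,  1,  0,  0]
  [ 0,  0, -5,  0,  0]
  [ 0,  0,  0, -5,  0]
  [ 0,  0,  0,  0, -5]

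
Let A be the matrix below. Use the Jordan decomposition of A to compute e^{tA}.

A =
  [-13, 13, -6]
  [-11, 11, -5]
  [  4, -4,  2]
e^{tA} =
  [t^2 - 13*t + 1, -t^2 + 13*t, t^2/2 - 6*t]
  [t^2 - 11*t, -t^2 + 11*t + 1, t^2/2 - 5*t]
  [4*t, -4*t, 2*t + 1]

Strategy: write A = P · J · P⁻¹ where J is a Jordan canonical form, so e^{tA} = P · e^{tJ} · P⁻¹, and e^{tJ} can be computed block-by-block.

A has Jordan form
J =
  [0, 1, 0]
  [0, 0, 1]
  [0, 0, 0]
(up to reordering of blocks).

Per-block formulas:
  For a 3×3 Jordan block J_3(0): exp(t · J_3(0)) = e^(0t)·(I + t·N + (t^2/2)·N^2), where N is the 3×3 nilpotent shift.

After assembling e^{tJ} and conjugating by P, we get:

e^{tA} =
  [t^2 - 13*t + 1, -t^2 + 13*t, t^2/2 - 6*t]
  [t^2 - 11*t, -t^2 + 11*t + 1, t^2/2 - 5*t]
  [4*t, -4*t, 2*t + 1]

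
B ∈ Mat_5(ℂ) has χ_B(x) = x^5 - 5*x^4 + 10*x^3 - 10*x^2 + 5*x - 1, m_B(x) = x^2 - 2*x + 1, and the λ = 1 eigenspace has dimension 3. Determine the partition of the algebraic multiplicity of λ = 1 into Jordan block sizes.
Block sizes for λ = 1: [2, 2, 1]

Step 1 — from the characteristic polynomial, algebraic multiplicity of λ = 1 is 5. From dim ker(B − (1)·I) = 3, there are exactly 3 Jordan blocks for λ = 1.
Step 2 — from the minimal polynomial, the factor (x − 1)^2 tells us the largest block for λ = 1 has size 2.
Step 3 — with total size 5, 3 blocks, and largest block 2, the block sizes (in nonincreasing order) are [2, 2, 1].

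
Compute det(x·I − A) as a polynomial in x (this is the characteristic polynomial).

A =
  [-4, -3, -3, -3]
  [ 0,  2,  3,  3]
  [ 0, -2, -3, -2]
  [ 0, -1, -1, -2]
x^4 + 7*x^3 + 15*x^2 + 13*x + 4

Expanding det(x·I − A) (e.g. by cofactor expansion or by noting that A is similar to its Jordan form J, which has the same characteristic polynomial as A) gives
  χ_A(x) = x^4 + 7*x^3 + 15*x^2 + 13*x + 4
which factors as (x + 1)^3*(x + 4). The eigenvalues (with algebraic multiplicities) are λ = -4 with multiplicity 1, λ = -1 with multiplicity 3.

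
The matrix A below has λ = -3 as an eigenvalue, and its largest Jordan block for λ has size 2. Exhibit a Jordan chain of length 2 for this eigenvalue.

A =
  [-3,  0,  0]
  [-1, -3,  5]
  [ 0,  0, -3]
A Jordan chain for λ = -3 of length 2:
v_1 = (0, -1, 0)ᵀ
v_2 = (1, 0, 0)ᵀ

Let N = A − (-3)·I. We want v_2 with N^2 v_2 = 0 but N^1 v_2 ≠ 0; then v_{j-1} := N · v_j for j = 2, …, 2.

Pick v_2 = (1, 0, 0)ᵀ.
Then v_1 = N · v_2 = (0, -1, 0)ᵀ.

Sanity check: (A − (-3)·I) v_1 = (0, 0, 0)ᵀ = 0. ✓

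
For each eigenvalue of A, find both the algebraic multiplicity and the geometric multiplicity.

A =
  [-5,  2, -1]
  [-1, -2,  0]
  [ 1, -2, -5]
λ = -4: alg = 3, geom = 1

Step 1 — factor the characteristic polynomial to read off the algebraic multiplicities:
  χ_A(x) = (x + 4)^3

Step 2 — compute geometric multiplicities via the rank-nullity identity g(λ) = n − rank(A − λI):
  rank(A − (-4)·I) = 2, so dim ker(A − (-4)·I) = n − 2 = 1

Summary:
  λ = -4: algebraic multiplicity = 3, geometric multiplicity = 1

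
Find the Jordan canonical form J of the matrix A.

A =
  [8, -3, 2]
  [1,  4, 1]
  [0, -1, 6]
J_3(6)

The characteristic polynomial is
  det(x·I − A) = x^3 - 18*x^2 + 108*x - 216 = (x - 6)^3

Eigenvalues and multiplicities (the geometric multiplicity of λ is n − rank(A − λI), which equals the number of Jordan blocks for λ):
  λ = 6: algebraic multiplicity = 3, geometric multiplicity = 1

Determining the block sizes for each eigenvalue:
  λ = 6: one block (gm = 1), so the single block has size am = 3 → block sizes [3]

Assembling the blocks gives a Jordan form
J =
  [6, 1, 0]
  [0, 6, 1]
  [0, 0, 6]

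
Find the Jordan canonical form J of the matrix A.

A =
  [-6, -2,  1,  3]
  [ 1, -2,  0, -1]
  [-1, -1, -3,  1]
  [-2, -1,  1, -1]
J_2(-3) ⊕ J_2(-3)

The characteristic polynomial is
  det(x·I − A) = x^4 + 12*x^3 + 54*x^2 + 108*x + 81 = (x + 3)^4

Eigenvalues and multiplicities (the geometric multiplicity of λ is n − rank(A − λI), which equals the number of Jordan blocks for λ):
  λ = -3: algebraic multiplicity = 4, geometric multiplicity = 2

Determining the block sizes for each eigenvalue:
  λ = -3: with am = 4 and gm = 2, the partition is not yet determined (e.g. several partitions of 4 into 2 parts exist). Let N = A − (-3)·I. Computing rank(N^1) = 2, rank(N^2) = 0; the number of blocks of size ≥ j is rank(N^{j−1}) − rank(N^j), giving [2, 2]. So we have 2 block(s) of size 2 → block sizes [2, 2]

Assembling the blocks gives a Jordan form
J =
  [-3,  1,  0,  0]
  [ 0, -3,  0,  0]
  [ 0,  0, -3,  1]
  [ 0,  0,  0, -3]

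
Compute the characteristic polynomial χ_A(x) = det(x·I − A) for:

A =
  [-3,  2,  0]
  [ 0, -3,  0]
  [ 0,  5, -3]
x^3 + 9*x^2 + 27*x + 27

Expanding det(x·I − A) (e.g. by cofactor expansion or by noting that A is similar to its Jordan form J, which has the same characteristic polynomial as A) gives
  χ_A(x) = x^3 + 9*x^2 + 27*x + 27
which factors as (x + 3)^3. The eigenvalues (with algebraic multiplicities) are λ = -3 with multiplicity 3.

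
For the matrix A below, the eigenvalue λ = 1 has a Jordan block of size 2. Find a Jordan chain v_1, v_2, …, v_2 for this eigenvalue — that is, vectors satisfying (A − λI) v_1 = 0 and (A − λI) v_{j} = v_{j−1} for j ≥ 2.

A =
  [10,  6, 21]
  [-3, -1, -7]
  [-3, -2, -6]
A Jordan chain for λ = 1 of length 2:
v_1 = (9, -3, -3)ᵀ
v_2 = (1, 0, 0)ᵀ

Let N = A − (1)·I. We want v_2 with N^2 v_2 = 0 but N^1 v_2 ≠ 0; then v_{j-1} := N · v_j for j = 2, …, 2.

Pick v_2 = (1, 0, 0)ᵀ.
Then v_1 = N · v_2 = (9, -3, -3)ᵀ.

Sanity check: (A − (1)·I) v_1 = (0, 0, 0)ᵀ = 0. ✓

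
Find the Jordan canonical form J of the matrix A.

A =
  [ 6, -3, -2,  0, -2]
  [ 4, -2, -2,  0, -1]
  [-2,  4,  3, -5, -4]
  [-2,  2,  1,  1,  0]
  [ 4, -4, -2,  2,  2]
J_3(2) ⊕ J_2(2)

The characteristic polynomial is
  det(x·I − A) = x^5 - 10*x^4 + 40*x^3 - 80*x^2 + 80*x - 32 = (x - 2)^5

Eigenvalues and multiplicities (the geometric multiplicity of λ is n − rank(A − λI), which equals the number of Jordan blocks for λ):
  λ = 2: algebraic multiplicity = 5, geometric multiplicity = 2

Determining the block sizes for each eigenvalue:
  λ = 2: with am = 5 and gm = 2, the partition is not yet determined (e.g. several partitions of 5 into 2 parts exist). Let N = A − (2)·I. Computing rank(N^1) = 3, rank(N^2) = 1, rank(N^3) = 0; the number of blocks of size ≥ j is rank(N^{j−1}) − rank(N^j), giving [2, 2, 1]. So we have 1 block(s) of size 3, 1 block(s) of size 2 → block sizes [3, 2]

Assembling the blocks gives a Jordan form
J =
  [2, 1, 0, 0, 0]
  [0, 2, 1, 0, 0]
  [0, 0, 2, 0, 0]
  [0, 0, 0, 2, 1]
  [0, 0, 0, 0, 2]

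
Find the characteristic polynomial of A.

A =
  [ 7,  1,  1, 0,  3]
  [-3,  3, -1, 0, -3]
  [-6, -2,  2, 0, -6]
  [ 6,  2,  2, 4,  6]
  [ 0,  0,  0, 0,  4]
x^5 - 20*x^4 + 160*x^3 - 640*x^2 + 1280*x - 1024

Expanding det(x·I − A) (e.g. by cofactor expansion or by noting that A is similar to its Jordan form J, which has the same characteristic polynomial as A) gives
  χ_A(x) = x^5 - 20*x^4 + 160*x^3 - 640*x^2 + 1280*x - 1024
which factors as (x - 4)^5. The eigenvalues (with algebraic multiplicities) are λ = 4 with multiplicity 5.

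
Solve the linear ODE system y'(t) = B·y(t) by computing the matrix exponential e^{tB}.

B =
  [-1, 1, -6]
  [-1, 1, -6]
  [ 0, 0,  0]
e^{tB} =
  [1 - t, t, -6*t]
  [-t, t + 1, -6*t]
  [0, 0, 1]

Strategy: write B = P · J · P⁻¹ where J is a Jordan canonical form, so e^{tB} = P · e^{tJ} · P⁻¹, and e^{tJ} can be computed block-by-block.

B has Jordan form
J =
  [0, 1, 0]
  [0, 0, 0]
  [0, 0, 0]
(up to reordering of blocks).

Per-block formulas:
  For a 1×1 block at λ = 0: exp(t · [0]) = [e^(0t)].
  For a 2×2 Jordan block J_2(0): exp(t · J_2(0)) = e^(0t)·(I + t·N), where N is the 2×2 nilpotent shift.

After assembling e^{tJ} and conjugating by P, we get:

e^{tB} =
  [1 - t, t, -6*t]
  [-t, t + 1, -6*t]
  [0, 0, 1]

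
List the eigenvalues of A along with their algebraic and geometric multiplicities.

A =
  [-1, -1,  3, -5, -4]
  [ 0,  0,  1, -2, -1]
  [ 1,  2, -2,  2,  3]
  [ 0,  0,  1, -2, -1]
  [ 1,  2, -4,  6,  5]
λ = 0: alg = 5, geom = 2

Step 1 — factor the characteristic polynomial to read off the algebraic multiplicities:
  χ_A(x) = x^5

Step 2 — compute geometric multiplicities via the rank-nullity identity g(λ) = n − rank(A − λI):
  rank(A − (0)·I) = 3, so dim ker(A − (0)·I) = n − 3 = 2

Summary:
  λ = 0: algebraic multiplicity = 5, geometric multiplicity = 2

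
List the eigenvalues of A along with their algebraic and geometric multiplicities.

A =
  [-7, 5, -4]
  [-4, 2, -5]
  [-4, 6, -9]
λ = -5: alg = 2, geom = 1; λ = -4: alg = 1, geom = 1

Step 1 — factor the characteristic polynomial to read off the algebraic multiplicities:
  χ_A(x) = (x + 4)*(x + 5)^2

Step 2 — compute geometric multiplicities via the rank-nullity identity g(λ) = n − rank(A − λI):
  rank(A − (-5)·I) = 2, so dim ker(A − (-5)·I) = n − 2 = 1
  rank(A − (-4)·I) = 2, so dim ker(A − (-4)·I) = n − 2 = 1

Summary:
  λ = -5: algebraic multiplicity = 2, geometric multiplicity = 1
  λ = -4: algebraic multiplicity = 1, geometric multiplicity = 1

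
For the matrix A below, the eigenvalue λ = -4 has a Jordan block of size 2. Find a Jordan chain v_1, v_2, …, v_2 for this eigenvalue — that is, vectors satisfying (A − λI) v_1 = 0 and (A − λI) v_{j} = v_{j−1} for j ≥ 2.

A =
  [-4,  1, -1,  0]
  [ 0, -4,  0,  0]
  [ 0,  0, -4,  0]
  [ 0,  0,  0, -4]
A Jordan chain for λ = -4 of length 2:
v_1 = (1, 0, 0, 0)ᵀ
v_2 = (0, 1, 0, 0)ᵀ

Let N = A − (-4)·I. We want v_2 with N^2 v_2 = 0 but N^1 v_2 ≠ 0; then v_{j-1} := N · v_j for j = 2, …, 2.

Pick v_2 = (0, 1, 0, 0)ᵀ.
Then v_1 = N · v_2 = (1, 0, 0, 0)ᵀ.

Sanity check: (A − (-4)·I) v_1 = (0, 0, 0, 0)ᵀ = 0. ✓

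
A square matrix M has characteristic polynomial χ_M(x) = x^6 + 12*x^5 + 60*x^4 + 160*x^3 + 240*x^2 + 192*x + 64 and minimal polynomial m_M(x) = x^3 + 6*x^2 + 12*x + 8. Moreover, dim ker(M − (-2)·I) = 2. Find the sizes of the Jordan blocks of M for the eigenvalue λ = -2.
Block sizes for λ = -2: [3, 3]

Step 1 — from the characteristic polynomial, algebraic multiplicity of λ = -2 is 6. From dim ker(M − (-2)·I) = 2, there are exactly 2 Jordan blocks for λ = -2.
Step 2 — from the minimal polynomial, the factor (x + 2)^3 tells us the largest block for λ = -2 has size 3.
Step 3 — with total size 6, 2 blocks, and largest block 3, the block sizes (in nonincreasing order) are [3, 3].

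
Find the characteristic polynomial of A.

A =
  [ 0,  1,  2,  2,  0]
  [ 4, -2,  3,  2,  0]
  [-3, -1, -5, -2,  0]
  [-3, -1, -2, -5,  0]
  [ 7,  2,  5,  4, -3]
x^5 + 15*x^4 + 90*x^3 + 270*x^2 + 405*x + 243

Expanding det(x·I − A) (e.g. by cofactor expansion or by noting that A is similar to its Jordan form J, which has the same characteristic polynomial as A) gives
  χ_A(x) = x^5 + 15*x^4 + 90*x^3 + 270*x^2 + 405*x + 243
which factors as (x + 3)^5. The eigenvalues (with algebraic multiplicities) are λ = -3 with multiplicity 5.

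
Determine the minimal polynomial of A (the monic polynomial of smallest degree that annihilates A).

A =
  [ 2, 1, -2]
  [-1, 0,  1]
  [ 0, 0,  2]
x^3 - 4*x^2 + 5*x - 2

The characteristic polynomial is χ_A(x) = (x - 2)*(x - 1)^2, so the eigenvalues are known. The minimal polynomial is
  m_A(x) = Π_λ (x − λ)^{k_λ}
where k_λ is the size of the *largest* Jordan block for λ (equivalently, the smallest k with (A − λI)^k v = 0 for every generalised eigenvector v of λ).

  λ = 1: largest Jordan block has size 2, contributing (x − 1)^2
  λ = 2: largest Jordan block has size 1, contributing (x − 2)

So m_A(x) = (x - 2)*(x - 1)^2 = x^3 - 4*x^2 + 5*x - 2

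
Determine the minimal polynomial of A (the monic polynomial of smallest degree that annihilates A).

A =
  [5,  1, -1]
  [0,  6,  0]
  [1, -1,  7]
x^2 - 12*x + 36

The characteristic polynomial is χ_A(x) = (x - 6)^3, so the eigenvalues are known. The minimal polynomial is
  m_A(x) = Π_λ (x − λ)^{k_λ}
where k_λ is the size of the *largest* Jordan block for λ (equivalently, the smallest k with (A − λI)^k v = 0 for every generalised eigenvector v of λ).

  λ = 6: largest Jordan block has size 2, contributing (x − 6)^2

So m_A(x) = (x - 6)^2 = x^2 - 12*x + 36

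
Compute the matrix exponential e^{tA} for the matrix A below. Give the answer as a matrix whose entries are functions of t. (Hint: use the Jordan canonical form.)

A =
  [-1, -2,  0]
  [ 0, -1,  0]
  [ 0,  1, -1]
e^{tA} =
  [exp(-t), -2*t*exp(-t), 0]
  [0, exp(-t), 0]
  [0, t*exp(-t), exp(-t)]

Strategy: write A = P · J · P⁻¹ where J is a Jordan canonical form, so e^{tA} = P · e^{tJ} · P⁻¹, and e^{tJ} can be computed block-by-block.

A has Jordan form
J =
  [-1,  1,  0]
  [ 0, -1,  0]
  [ 0,  0, -1]
(up to reordering of blocks).

Per-block formulas:
  For a 2×2 Jordan block J_2(-1): exp(t · J_2(-1)) = e^(-1t)·(I + t·N), where N is the 2×2 nilpotent shift.
  For a 1×1 block at λ = -1: exp(t · [-1]) = [e^(-1t)].

After assembling e^{tJ} and conjugating by P, we get:

e^{tA} =
  [exp(-t), -2*t*exp(-t), 0]
  [0, exp(-t), 0]
  [0, t*exp(-t), exp(-t)]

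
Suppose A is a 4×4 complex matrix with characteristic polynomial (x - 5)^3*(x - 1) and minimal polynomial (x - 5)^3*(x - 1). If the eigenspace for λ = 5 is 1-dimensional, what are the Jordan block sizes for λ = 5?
Block sizes for λ = 5: [3]

Step 1 — from the characteristic polynomial, algebraic multiplicity of λ = 5 is 3. From dim ker(A − (5)·I) = 1, there are exactly 1 Jordan blocks for λ = 5.
Step 2 — from the minimal polynomial, the factor (x − 5)^3 tells us the largest block for λ = 5 has size 3.
Step 3 — with total size 3, 1 blocks, and largest block 3, the block sizes (in nonincreasing order) are [3].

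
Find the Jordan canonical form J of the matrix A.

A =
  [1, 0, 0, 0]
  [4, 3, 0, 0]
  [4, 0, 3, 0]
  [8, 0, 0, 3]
J_1(1) ⊕ J_1(3) ⊕ J_1(3) ⊕ J_1(3)

The characteristic polynomial is
  det(x·I − A) = x^4 - 10*x^3 + 36*x^2 - 54*x + 27 = (x - 3)^3*(x - 1)

Eigenvalues and multiplicities (the geometric multiplicity of λ is n − rank(A − λI), which equals the number of Jordan blocks for λ):
  λ = 1: algebraic multiplicity = 1, geometric multiplicity = 1
  λ = 3: algebraic multiplicity = 3, geometric multiplicity = 3

Determining the block sizes for each eigenvalue:
  λ = 1: one block (gm = 1), so the single block has size am = 1 → block sizes [1]
  λ = 3: gm = am = 3, so every block has size 1 → block sizes [1, 1, 1]

Assembling the blocks gives a Jordan form
J =
  [1, 0, 0, 0]
  [0, 3, 0, 0]
  [0, 0, 3, 0]
  [0, 0, 0, 3]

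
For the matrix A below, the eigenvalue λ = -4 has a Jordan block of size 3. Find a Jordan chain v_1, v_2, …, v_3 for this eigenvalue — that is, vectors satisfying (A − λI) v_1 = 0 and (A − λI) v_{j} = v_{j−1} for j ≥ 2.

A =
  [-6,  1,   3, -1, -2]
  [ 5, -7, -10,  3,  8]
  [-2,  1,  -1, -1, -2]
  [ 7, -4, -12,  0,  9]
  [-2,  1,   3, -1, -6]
A Jordan chain for λ = -4 of length 3:
v_1 = (-1, 3, -1, 4, -1)ᵀ
v_2 = (3, -10, 3, -12, 3)ᵀ
v_3 = (0, 0, 1, 0, 0)ᵀ

Let N = A − (-4)·I. We want v_3 with N^3 v_3 = 0 but N^2 v_3 ≠ 0; then v_{j-1} := N · v_j for j = 3, …, 2.

Pick v_3 = (0, 0, 1, 0, 0)ᵀ.
Then v_2 = N · v_3 = (3, -10, 3, -12, 3)ᵀ.
Then v_1 = N · v_2 = (-1, 3, -1, 4, -1)ᵀ.

Sanity check: (A − (-4)·I) v_1 = (0, 0, 0, 0, 0)ᵀ = 0. ✓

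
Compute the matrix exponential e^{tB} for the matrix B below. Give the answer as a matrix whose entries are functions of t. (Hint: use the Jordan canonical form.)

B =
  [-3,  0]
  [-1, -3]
e^{tB} =
  [exp(-3*t), 0]
  [-t*exp(-3*t), exp(-3*t)]

Strategy: write B = P · J · P⁻¹ where J is a Jordan canonical form, so e^{tB} = P · e^{tJ} · P⁻¹, and e^{tJ} can be computed block-by-block.

B has Jordan form
J =
  [-3,  1]
  [ 0, -3]
(up to reordering of blocks).

Per-block formulas:
  For a 2×2 Jordan block J_2(-3): exp(t · J_2(-3)) = e^(-3t)·(I + t·N), where N is the 2×2 nilpotent shift.

After assembling e^{tJ} and conjugating by P, we get:

e^{tB} =
  [exp(-3*t), 0]
  [-t*exp(-3*t), exp(-3*t)]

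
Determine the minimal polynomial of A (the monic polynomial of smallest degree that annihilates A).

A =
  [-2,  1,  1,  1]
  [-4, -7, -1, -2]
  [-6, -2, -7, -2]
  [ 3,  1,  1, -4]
x^3 + 15*x^2 + 75*x + 125

The characteristic polynomial is χ_A(x) = (x + 5)^4, so the eigenvalues are known. The minimal polynomial is
  m_A(x) = Π_λ (x − λ)^{k_λ}
where k_λ is the size of the *largest* Jordan block for λ (equivalently, the smallest k with (A − λI)^k v = 0 for every generalised eigenvector v of λ).

  λ = -5: largest Jordan block has size 3, contributing (x + 5)^3

So m_A(x) = (x + 5)^3 = x^3 + 15*x^2 + 75*x + 125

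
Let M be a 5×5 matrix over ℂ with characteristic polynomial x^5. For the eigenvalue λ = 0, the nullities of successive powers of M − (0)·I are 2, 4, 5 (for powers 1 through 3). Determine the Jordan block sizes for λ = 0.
Block sizes for λ = 0: [3, 2]

From the dimensions of kernels of powers, the number of Jordan blocks of size at least j is d_j − d_{j−1} where d_j = dim ker(N^j) (with d_0 = 0). Computing the differences gives [2, 2, 1].
The number of blocks of size exactly k is (#blocks of size ≥ k) − (#blocks of size ≥ k + 1), so the partition is: 1 block(s) of size 2, 1 block(s) of size 3.
In nonincreasing order the block sizes are [3, 2].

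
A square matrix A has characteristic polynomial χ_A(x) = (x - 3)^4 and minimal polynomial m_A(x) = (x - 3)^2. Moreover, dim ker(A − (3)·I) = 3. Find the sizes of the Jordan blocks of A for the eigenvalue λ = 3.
Block sizes for λ = 3: [2, 1, 1]

Step 1 — from the characteristic polynomial, algebraic multiplicity of λ = 3 is 4. From dim ker(A − (3)·I) = 3, there are exactly 3 Jordan blocks for λ = 3.
Step 2 — from the minimal polynomial, the factor (x − 3)^2 tells us the largest block for λ = 3 has size 2.
Step 3 — with total size 4, 3 blocks, and largest block 2, the block sizes (in nonincreasing order) are [2, 1, 1].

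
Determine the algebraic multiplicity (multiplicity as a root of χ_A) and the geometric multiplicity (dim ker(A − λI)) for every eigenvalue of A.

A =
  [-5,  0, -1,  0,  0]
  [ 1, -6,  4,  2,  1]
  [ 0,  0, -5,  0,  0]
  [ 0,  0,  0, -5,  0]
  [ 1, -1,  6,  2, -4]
λ = -5: alg = 5, geom = 3

Step 1 — factor the characteristic polynomial to read off the algebraic multiplicities:
  χ_A(x) = (x + 5)^5

Step 2 — compute geometric multiplicities via the rank-nullity identity g(λ) = n − rank(A − λI):
  rank(A − (-5)·I) = 2, so dim ker(A − (-5)·I) = n − 2 = 3

Summary:
  λ = -5: algebraic multiplicity = 5, geometric multiplicity = 3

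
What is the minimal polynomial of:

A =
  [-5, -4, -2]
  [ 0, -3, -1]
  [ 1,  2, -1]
x^3 + 9*x^2 + 27*x + 27

The characteristic polynomial is χ_A(x) = (x + 3)^3, so the eigenvalues are known. The minimal polynomial is
  m_A(x) = Π_λ (x − λ)^{k_λ}
where k_λ is the size of the *largest* Jordan block for λ (equivalently, the smallest k with (A − λI)^k v = 0 for every generalised eigenvector v of λ).

  λ = -3: largest Jordan block has size 3, contributing (x + 3)^3

So m_A(x) = (x + 3)^3 = x^3 + 9*x^2 + 27*x + 27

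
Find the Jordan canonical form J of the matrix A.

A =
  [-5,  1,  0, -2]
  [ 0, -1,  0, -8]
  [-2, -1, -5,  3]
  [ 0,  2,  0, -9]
J_2(-5) ⊕ J_2(-5)

The characteristic polynomial is
  det(x·I − A) = x^4 + 20*x^3 + 150*x^2 + 500*x + 625 = (x + 5)^4

Eigenvalues and multiplicities (the geometric multiplicity of λ is n − rank(A − λI), which equals the number of Jordan blocks for λ):
  λ = -5: algebraic multiplicity = 4, geometric multiplicity = 2

Determining the block sizes for each eigenvalue:
  λ = -5: with am = 4 and gm = 2, the partition is not yet determined (e.g. several partitions of 4 into 2 parts exist). Let N = A − (-5)·I. Computing rank(N^1) = 2, rank(N^2) = 0; the number of blocks of size ≥ j is rank(N^{j−1}) − rank(N^j), giving [2, 2]. So we have 2 block(s) of size 2 → block sizes [2, 2]

Assembling the blocks gives a Jordan form
J =
  [-5,  1,  0,  0]
  [ 0, -5,  0,  0]
  [ 0,  0, -5,  1]
  [ 0,  0,  0, -5]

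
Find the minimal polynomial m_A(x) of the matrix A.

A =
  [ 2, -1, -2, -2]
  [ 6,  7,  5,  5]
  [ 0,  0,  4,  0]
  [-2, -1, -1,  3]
x^3 - 12*x^2 + 48*x - 64

The characteristic polynomial is χ_A(x) = (x - 4)^4, so the eigenvalues are known. The minimal polynomial is
  m_A(x) = Π_λ (x − λ)^{k_λ}
where k_λ is the size of the *largest* Jordan block for λ (equivalently, the smallest k with (A − λI)^k v = 0 for every generalised eigenvector v of λ).

  λ = 4: largest Jordan block has size 3, contributing (x − 4)^3

So m_A(x) = (x - 4)^3 = x^3 - 12*x^2 + 48*x - 64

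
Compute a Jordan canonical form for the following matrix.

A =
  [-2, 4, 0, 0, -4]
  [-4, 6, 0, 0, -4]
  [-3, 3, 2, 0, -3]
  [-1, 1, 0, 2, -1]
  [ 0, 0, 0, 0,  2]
J_2(2) ⊕ J_1(2) ⊕ J_1(2) ⊕ J_1(2)

The characteristic polynomial is
  det(x·I − A) = x^5 - 10*x^4 + 40*x^3 - 80*x^2 + 80*x - 32 = (x - 2)^5

Eigenvalues and multiplicities (the geometric multiplicity of λ is n − rank(A − λI), which equals the number of Jordan blocks for λ):
  λ = 2: algebraic multiplicity = 5, geometric multiplicity = 4

Determining the block sizes for each eigenvalue:
  λ = 2: 4 blocks summing to 5 forces exactly one block of size 2 and the rest size 1 → block sizes [2, 1, 1, 1]

Assembling the blocks gives a Jordan form
J =
  [2, 1, 0, 0, 0]
  [0, 2, 0, 0, 0]
  [0, 0, 2, 0, 0]
  [0, 0, 0, 2, 0]
  [0, 0, 0, 0, 2]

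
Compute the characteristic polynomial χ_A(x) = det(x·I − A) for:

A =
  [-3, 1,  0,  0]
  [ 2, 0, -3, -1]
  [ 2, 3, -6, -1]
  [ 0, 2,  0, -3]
x^4 + 12*x^3 + 54*x^2 + 108*x + 81

Expanding det(x·I − A) (e.g. by cofactor expansion or by noting that A is similar to its Jordan form J, which has the same characteristic polynomial as A) gives
  χ_A(x) = x^4 + 12*x^3 + 54*x^2 + 108*x + 81
which factors as (x + 3)^4. The eigenvalues (with algebraic multiplicities) are λ = -3 with multiplicity 4.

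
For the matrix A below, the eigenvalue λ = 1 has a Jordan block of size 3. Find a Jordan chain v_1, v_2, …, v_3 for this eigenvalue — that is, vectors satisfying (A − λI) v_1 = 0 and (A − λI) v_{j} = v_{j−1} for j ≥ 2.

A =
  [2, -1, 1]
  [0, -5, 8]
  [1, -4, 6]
A Jordan chain for λ = 1 of length 3:
v_1 = (2, 8, 6)ᵀ
v_2 = (1, 0, 1)ᵀ
v_3 = (1, 0, 0)ᵀ

Let N = A − (1)·I. We want v_3 with N^3 v_3 = 0 but N^2 v_3 ≠ 0; then v_{j-1} := N · v_j for j = 3, …, 2.

Pick v_3 = (1, 0, 0)ᵀ.
Then v_2 = N · v_3 = (1, 0, 1)ᵀ.
Then v_1 = N · v_2 = (2, 8, 6)ᵀ.

Sanity check: (A − (1)·I) v_1 = (0, 0, 0)ᵀ = 0. ✓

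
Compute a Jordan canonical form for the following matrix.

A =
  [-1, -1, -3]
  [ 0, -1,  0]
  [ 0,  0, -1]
J_2(-1) ⊕ J_1(-1)

The characteristic polynomial is
  det(x·I − A) = x^3 + 3*x^2 + 3*x + 1 = (x + 1)^3

Eigenvalues and multiplicities (the geometric multiplicity of λ is n − rank(A − λI), which equals the number of Jordan blocks for λ):
  λ = -1: algebraic multiplicity = 3, geometric multiplicity = 2

Determining the block sizes for each eigenvalue:
  λ = -1: 2 blocks summing to 3 forces exactly one block of size 2 and the rest size 1 → block sizes [2, 1]

Assembling the blocks gives a Jordan form
J =
  [-1,  1,  0]
  [ 0, -1,  0]
  [ 0,  0, -1]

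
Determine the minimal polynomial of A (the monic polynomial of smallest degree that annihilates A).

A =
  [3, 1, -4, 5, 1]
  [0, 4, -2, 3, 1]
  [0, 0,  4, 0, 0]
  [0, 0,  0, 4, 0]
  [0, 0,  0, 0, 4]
x^3 - 11*x^2 + 40*x - 48

The characteristic polynomial is χ_A(x) = (x - 4)^4*(x - 3), so the eigenvalues are known. The minimal polynomial is
  m_A(x) = Π_λ (x − λ)^{k_λ}
where k_λ is the size of the *largest* Jordan block for λ (equivalently, the smallest k with (A − λI)^k v = 0 for every generalised eigenvector v of λ).

  λ = 3: largest Jordan block has size 1, contributing (x − 3)
  λ = 4: largest Jordan block has size 2, contributing (x − 4)^2

So m_A(x) = (x - 4)^2*(x - 3) = x^3 - 11*x^2 + 40*x - 48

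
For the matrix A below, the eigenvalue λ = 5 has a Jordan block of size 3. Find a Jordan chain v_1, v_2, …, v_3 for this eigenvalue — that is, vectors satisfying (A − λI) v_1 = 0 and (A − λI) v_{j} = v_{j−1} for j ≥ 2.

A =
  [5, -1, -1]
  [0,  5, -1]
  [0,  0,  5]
A Jordan chain for λ = 5 of length 3:
v_1 = (1, 0, 0)ᵀ
v_2 = (-1, -1, 0)ᵀ
v_3 = (0, 0, 1)ᵀ

Let N = A − (5)·I. We want v_3 with N^3 v_3 = 0 but N^2 v_3 ≠ 0; then v_{j-1} := N · v_j for j = 3, …, 2.

Pick v_3 = (0, 0, 1)ᵀ.
Then v_2 = N · v_3 = (-1, -1, 0)ᵀ.
Then v_1 = N · v_2 = (1, 0, 0)ᵀ.

Sanity check: (A − (5)·I) v_1 = (0, 0, 0)ᵀ = 0. ✓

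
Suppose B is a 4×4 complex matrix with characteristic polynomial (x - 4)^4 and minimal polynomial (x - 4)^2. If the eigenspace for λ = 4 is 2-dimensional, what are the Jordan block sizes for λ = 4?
Block sizes for λ = 4: [2, 2]

Step 1 — from the characteristic polynomial, algebraic multiplicity of λ = 4 is 4. From dim ker(B − (4)·I) = 2, there are exactly 2 Jordan blocks for λ = 4.
Step 2 — from the minimal polynomial, the factor (x − 4)^2 tells us the largest block for λ = 4 has size 2.
Step 3 — with total size 4, 2 blocks, and largest block 2, the block sizes (in nonincreasing order) are [2, 2].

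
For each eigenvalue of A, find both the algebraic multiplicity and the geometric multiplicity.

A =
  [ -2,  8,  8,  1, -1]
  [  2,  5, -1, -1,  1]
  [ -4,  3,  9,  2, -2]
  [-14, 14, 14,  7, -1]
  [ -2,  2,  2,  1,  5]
λ = 0: alg = 1, geom = 1; λ = 6: alg = 4, geom = 2

Step 1 — factor the characteristic polynomial to read off the algebraic multiplicities:
  χ_A(x) = x*(x - 6)^4

Step 2 — compute geometric multiplicities via the rank-nullity identity g(λ) = n − rank(A − λI):
  rank(A − (0)·I) = 4, so dim ker(A − (0)·I) = n − 4 = 1
  rank(A − (6)·I) = 3, so dim ker(A − (6)·I) = n − 3 = 2

Summary:
  λ = 0: algebraic multiplicity = 1, geometric multiplicity = 1
  λ = 6: algebraic multiplicity = 4, geometric multiplicity = 2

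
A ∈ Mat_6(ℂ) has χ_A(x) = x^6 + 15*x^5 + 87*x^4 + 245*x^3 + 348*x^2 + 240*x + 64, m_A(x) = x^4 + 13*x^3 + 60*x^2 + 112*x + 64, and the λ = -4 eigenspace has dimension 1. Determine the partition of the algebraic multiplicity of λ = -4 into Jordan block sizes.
Block sizes for λ = -4: [3]

Step 1 — from the characteristic polynomial, algebraic multiplicity of λ = -4 is 3. From dim ker(A − (-4)·I) = 1, there are exactly 1 Jordan blocks for λ = -4.
Step 2 — from the minimal polynomial, the factor (x + 4)^3 tells us the largest block for λ = -4 has size 3.
Step 3 — with total size 3, 1 blocks, and largest block 3, the block sizes (in nonincreasing order) are [3].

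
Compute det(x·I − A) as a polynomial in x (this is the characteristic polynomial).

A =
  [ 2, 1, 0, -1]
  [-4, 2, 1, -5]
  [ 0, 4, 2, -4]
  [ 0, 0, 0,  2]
x^4 - 8*x^3 + 24*x^2 - 32*x + 16

Expanding det(x·I − A) (e.g. by cofactor expansion or by noting that A is similar to its Jordan form J, which has the same characteristic polynomial as A) gives
  χ_A(x) = x^4 - 8*x^3 + 24*x^2 - 32*x + 16
which factors as (x - 2)^4. The eigenvalues (with algebraic multiplicities) are λ = 2 with multiplicity 4.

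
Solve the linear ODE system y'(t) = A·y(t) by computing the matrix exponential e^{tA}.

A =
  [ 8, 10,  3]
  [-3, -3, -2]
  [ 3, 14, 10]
e^{tA} =
  [-6*t^2*exp(5*t) + 3*t*exp(5*t) + exp(5*t), -4*t^2*exp(5*t) + 10*t*exp(5*t), 2*t^2*exp(5*t) + 3*t*exp(5*t)]
  [9*t^2*exp(5*t)/2 - 3*t*exp(5*t), 3*t^2*exp(5*t) - 8*t*exp(5*t) + exp(5*t), -3*t^2*exp(5*t)/2 - 2*t*exp(5*t)]
  [-9*t^2*exp(5*t) + 3*t*exp(5*t), -6*t^2*exp(5*t) + 14*t*exp(5*t), 3*t^2*exp(5*t) + 5*t*exp(5*t) + exp(5*t)]

Strategy: write A = P · J · P⁻¹ where J is a Jordan canonical form, so e^{tA} = P · e^{tJ} · P⁻¹, and e^{tJ} can be computed block-by-block.

A has Jordan form
J =
  [5, 1, 0]
  [0, 5, 1]
  [0, 0, 5]
(up to reordering of blocks).

Per-block formulas:
  For a 3×3 Jordan block J_3(5): exp(t · J_3(5)) = e^(5t)·(I + t·N + (t^2/2)·N^2), where N is the 3×3 nilpotent shift.

After assembling e^{tJ} and conjugating by P, we get:

e^{tA} =
  [-6*t^2*exp(5*t) + 3*t*exp(5*t) + exp(5*t), -4*t^2*exp(5*t) + 10*t*exp(5*t), 2*t^2*exp(5*t) + 3*t*exp(5*t)]
  [9*t^2*exp(5*t)/2 - 3*t*exp(5*t), 3*t^2*exp(5*t) - 8*t*exp(5*t) + exp(5*t), -3*t^2*exp(5*t)/2 - 2*t*exp(5*t)]
  [-9*t^2*exp(5*t) + 3*t*exp(5*t), -6*t^2*exp(5*t) + 14*t*exp(5*t), 3*t^2*exp(5*t) + 5*t*exp(5*t) + exp(5*t)]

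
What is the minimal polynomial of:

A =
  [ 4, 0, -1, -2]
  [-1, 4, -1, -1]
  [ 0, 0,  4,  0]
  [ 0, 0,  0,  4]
x^3 - 12*x^2 + 48*x - 64

The characteristic polynomial is χ_A(x) = (x - 4)^4, so the eigenvalues are known. The minimal polynomial is
  m_A(x) = Π_λ (x − λ)^{k_λ}
where k_λ is the size of the *largest* Jordan block for λ (equivalently, the smallest k with (A − λI)^k v = 0 for every generalised eigenvector v of λ).

  λ = 4: largest Jordan block has size 3, contributing (x − 4)^3

So m_A(x) = (x - 4)^3 = x^3 - 12*x^2 + 48*x - 64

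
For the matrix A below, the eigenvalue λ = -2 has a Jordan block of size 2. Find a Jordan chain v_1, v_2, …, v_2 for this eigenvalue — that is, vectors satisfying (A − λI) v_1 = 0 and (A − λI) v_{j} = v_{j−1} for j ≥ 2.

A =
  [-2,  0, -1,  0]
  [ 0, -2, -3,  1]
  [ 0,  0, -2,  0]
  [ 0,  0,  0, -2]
A Jordan chain for λ = -2 of length 2:
v_1 = (-1, -3, 0, 0)ᵀ
v_2 = (0, 0, 1, 0)ᵀ

Let N = A − (-2)·I. We want v_2 with N^2 v_2 = 0 but N^1 v_2 ≠ 0; then v_{j-1} := N · v_j for j = 2, …, 2.

Pick v_2 = (0, 0, 1, 0)ᵀ.
Then v_1 = N · v_2 = (-1, -3, 0, 0)ᵀ.

Sanity check: (A − (-2)·I) v_1 = (0, 0, 0, 0)ᵀ = 0. ✓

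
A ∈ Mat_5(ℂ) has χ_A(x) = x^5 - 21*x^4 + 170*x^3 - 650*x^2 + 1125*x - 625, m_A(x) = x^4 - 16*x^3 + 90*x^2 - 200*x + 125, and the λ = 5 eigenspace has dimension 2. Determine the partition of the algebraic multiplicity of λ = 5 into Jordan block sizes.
Block sizes for λ = 5: [3, 1]

Step 1 — from the characteristic polynomial, algebraic multiplicity of λ = 5 is 4. From dim ker(A − (5)·I) = 2, there are exactly 2 Jordan blocks for λ = 5.
Step 2 — from the minimal polynomial, the factor (x − 5)^3 tells us the largest block for λ = 5 has size 3.
Step 3 — with total size 4, 2 blocks, and largest block 3, the block sizes (in nonincreasing order) are [3, 1].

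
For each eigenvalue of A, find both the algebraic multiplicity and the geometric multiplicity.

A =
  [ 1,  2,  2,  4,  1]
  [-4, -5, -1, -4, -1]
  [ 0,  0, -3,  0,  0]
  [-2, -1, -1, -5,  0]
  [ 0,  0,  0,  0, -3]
λ = -3: alg = 5, geom = 2

Step 1 — factor the characteristic polynomial to read off the algebraic multiplicities:
  χ_A(x) = (x + 3)^5

Step 2 — compute geometric multiplicities via the rank-nullity identity g(λ) = n − rank(A − λI):
  rank(A − (-3)·I) = 3, so dim ker(A − (-3)·I) = n − 3 = 2

Summary:
  λ = -3: algebraic multiplicity = 5, geometric multiplicity = 2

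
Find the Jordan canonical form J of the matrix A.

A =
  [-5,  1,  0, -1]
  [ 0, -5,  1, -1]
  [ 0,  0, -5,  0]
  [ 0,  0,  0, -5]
J_3(-5) ⊕ J_1(-5)

The characteristic polynomial is
  det(x·I − A) = x^4 + 20*x^3 + 150*x^2 + 500*x + 625 = (x + 5)^4

Eigenvalues and multiplicities (the geometric multiplicity of λ is n − rank(A − λI), which equals the number of Jordan blocks for λ):
  λ = -5: algebraic multiplicity = 4, geometric multiplicity = 2

Determining the block sizes for each eigenvalue:
  λ = -5: with am = 4 and gm = 2, the partition is not yet determined (e.g. several partitions of 4 into 2 parts exist). Let N = A − (-5)·I. Computing rank(N^1) = 2, rank(N^2) = 1, rank(N^3) = 0; the number of blocks of size ≥ j is rank(N^{j−1}) − rank(N^j), giving [2, 1, 1]. So we have 1 block(s) of size 3, 1 block(s) of size 1 → block sizes [3, 1]

Assembling the blocks gives a Jordan form
J =
  [-5,  1,  0,  0]
  [ 0, -5,  1,  0]
  [ 0,  0, -5,  0]
  [ 0,  0,  0, -5]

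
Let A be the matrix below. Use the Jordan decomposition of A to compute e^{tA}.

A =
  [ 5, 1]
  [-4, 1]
e^{tA} =
  [2*t*exp(3*t) + exp(3*t), t*exp(3*t)]
  [-4*t*exp(3*t), -2*t*exp(3*t) + exp(3*t)]

Strategy: write A = P · J · P⁻¹ where J is a Jordan canonical form, so e^{tA} = P · e^{tJ} · P⁻¹, and e^{tJ} can be computed block-by-block.

A has Jordan form
J =
  [3, 1]
  [0, 3]
(up to reordering of blocks).

Per-block formulas:
  For a 2×2 Jordan block J_2(3): exp(t · J_2(3)) = e^(3t)·(I + t·N), where N is the 2×2 nilpotent shift.

After assembling e^{tJ} and conjugating by P, we get:

e^{tA} =
  [2*t*exp(3*t) + exp(3*t), t*exp(3*t)]
  [-4*t*exp(3*t), -2*t*exp(3*t) + exp(3*t)]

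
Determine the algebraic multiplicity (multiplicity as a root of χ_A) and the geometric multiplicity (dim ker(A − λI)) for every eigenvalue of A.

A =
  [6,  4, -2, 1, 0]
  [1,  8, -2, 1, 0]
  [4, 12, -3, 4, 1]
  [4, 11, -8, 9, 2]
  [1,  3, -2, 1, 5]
λ = 5: alg = 5, geom = 2

Step 1 — factor the characteristic polynomial to read off the algebraic multiplicities:
  χ_A(x) = (x - 5)^5

Step 2 — compute geometric multiplicities via the rank-nullity identity g(λ) = n − rank(A − λI):
  rank(A − (5)·I) = 3, so dim ker(A − (5)·I) = n − 3 = 2

Summary:
  λ = 5: algebraic multiplicity = 5, geometric multiplicity = 2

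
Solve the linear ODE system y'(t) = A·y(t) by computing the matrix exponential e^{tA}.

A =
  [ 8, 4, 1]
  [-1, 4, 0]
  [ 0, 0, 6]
e^{tA} =
  [2*t*exp(6*t) + exp(6*t), 4*t*exp(6*t), t^2*exp(6*t) + t*exp(6*t)]
  [-t*exp(6*t), -2*t*exp(6*t) + exp(6*t), -t^2*exp(6*t)/2]
  [0, 0, exp(6*t)]

Strategy: write A = P · J · P⁻¹ where J is a Jordan canonical form, so e^{tA} = P · e^{tJ} · P⁻¹, and e^{tJ} can be computed block-by-block.

A has Jordan form
J =
  [6, 1, 0]
  [0, 6, 1]
  [0, 0, 6]
(up to reordering of blocks).

Per-block formulas:
  For a 3×3 Jordan block J_3(6): exp(t · J_3(6)) = e^(6t)·(I + t·N + (t^2/2)·N^2), where N is the 3×3 nilpotent shift.

After assembling e^{tJ} and conjugating by P, we get:

e^{tA} =
  [2*t*exp(6*t) + exp(6*t), 4*t*exp(6*t), t^2*exp(6*t) + t*exp(6*t)]
  [-t*exp(6*t), -2*t*exp(6*t) + exp(6*t), -t^2*exp(6*t)/2]
  [0, 0, exp(6*t)]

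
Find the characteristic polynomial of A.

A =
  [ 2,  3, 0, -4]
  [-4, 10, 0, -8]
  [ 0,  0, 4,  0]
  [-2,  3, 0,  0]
x^4 - 16*x^3 + 96*x^2 - 256*x + 256

Expanding det(x·I − A) (e.g. by cofactor expansion or by noting that A is similar to its Jordan form J, which has the same characteristic polynomial as A) gives
  χ_A(x) = x^4 - 16*x^3 + 96*x^2 - 256*x + 256
which factors as (x - 4)^4. The eigenvalues (with algebraic multiplicities) are λ = 4 with multiplicity 4.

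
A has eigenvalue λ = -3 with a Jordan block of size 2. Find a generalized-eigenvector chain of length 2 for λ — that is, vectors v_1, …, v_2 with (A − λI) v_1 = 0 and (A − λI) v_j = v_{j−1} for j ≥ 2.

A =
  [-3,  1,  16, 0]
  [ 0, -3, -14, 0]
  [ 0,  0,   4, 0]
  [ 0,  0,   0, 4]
A Jordan chain for λ = -3 of length 2:
v_1 = (1, 0, 0, 0)ᵀ
v_2 = (0, 1, 0, 0)ᵀ

Let N = A − (-3)·I. We want v_2 with N^2 v_2 = 0 but N^1 v_2 ≠ 0; then v_{j-1} := N · v_j for j = 2, …, 2.

Pick v_2 = (0, 1, 0, 0)ᵀ.
Then v_1 = N · v_2 = (1, 0, 0, 0)ᵀ.

Sanity check: (A − (-3)·I) v_1 = (0, 0, 0, 0)ᵀ = 0. ✓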